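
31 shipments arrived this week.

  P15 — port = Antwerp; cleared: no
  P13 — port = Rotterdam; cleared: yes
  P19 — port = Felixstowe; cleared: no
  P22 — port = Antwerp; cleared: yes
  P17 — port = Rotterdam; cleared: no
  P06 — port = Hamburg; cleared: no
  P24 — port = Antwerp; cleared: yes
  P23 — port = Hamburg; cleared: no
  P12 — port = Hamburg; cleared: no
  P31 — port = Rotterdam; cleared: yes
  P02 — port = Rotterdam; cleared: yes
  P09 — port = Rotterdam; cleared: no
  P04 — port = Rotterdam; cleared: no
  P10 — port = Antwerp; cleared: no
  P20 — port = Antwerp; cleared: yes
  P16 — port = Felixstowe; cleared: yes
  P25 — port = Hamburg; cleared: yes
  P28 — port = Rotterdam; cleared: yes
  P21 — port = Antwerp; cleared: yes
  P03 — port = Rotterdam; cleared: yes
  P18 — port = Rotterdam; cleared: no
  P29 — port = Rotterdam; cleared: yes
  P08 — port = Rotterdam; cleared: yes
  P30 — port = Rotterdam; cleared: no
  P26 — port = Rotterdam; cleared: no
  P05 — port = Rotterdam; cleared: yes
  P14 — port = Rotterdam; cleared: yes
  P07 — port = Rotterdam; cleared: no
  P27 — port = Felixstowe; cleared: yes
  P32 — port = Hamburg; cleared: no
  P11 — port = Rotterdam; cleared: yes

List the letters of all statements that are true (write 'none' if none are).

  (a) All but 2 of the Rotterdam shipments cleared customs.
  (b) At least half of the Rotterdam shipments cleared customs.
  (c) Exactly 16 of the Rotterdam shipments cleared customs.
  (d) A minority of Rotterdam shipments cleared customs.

(b)

|A| = 17, |A ∩ B| = 10, |A ∖ B| = 7.
(a) |A ∖ B| = 2: fails.
(b) |A ∩ B| ≥ |A ∖ B|: holds.
(c) |A ∩ B| = 16: fails.
(d) |A ∩ B| < |A ∖ B|: fails.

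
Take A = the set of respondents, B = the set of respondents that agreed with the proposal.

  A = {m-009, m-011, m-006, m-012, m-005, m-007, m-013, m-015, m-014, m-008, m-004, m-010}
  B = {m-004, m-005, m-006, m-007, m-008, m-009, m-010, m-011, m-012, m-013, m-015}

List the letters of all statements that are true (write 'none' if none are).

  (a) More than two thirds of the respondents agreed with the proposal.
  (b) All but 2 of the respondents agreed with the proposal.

|A| = 12, |A ∩ B| = 11, |A ∖ B| = 1.
(a) |A ∩ B| / |A| > 2/3: holds.
(b) |A ∖ B| = 2: fails.

(a)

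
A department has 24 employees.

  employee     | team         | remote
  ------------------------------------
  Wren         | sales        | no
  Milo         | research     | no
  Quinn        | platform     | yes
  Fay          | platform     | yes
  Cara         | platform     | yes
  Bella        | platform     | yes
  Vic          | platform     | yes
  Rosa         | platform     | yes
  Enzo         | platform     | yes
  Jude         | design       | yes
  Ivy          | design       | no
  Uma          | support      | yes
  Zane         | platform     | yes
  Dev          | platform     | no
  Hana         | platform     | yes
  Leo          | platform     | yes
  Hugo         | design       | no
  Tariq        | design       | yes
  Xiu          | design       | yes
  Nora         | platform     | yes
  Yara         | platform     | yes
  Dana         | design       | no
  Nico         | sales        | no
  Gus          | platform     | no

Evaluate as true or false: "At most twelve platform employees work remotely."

True

'At most twelve platform employees work remotely' holds iff |A ∩ B| ≤ 12.
A (the restrictor) = {Quinn, Fay, Cara, Bella, Vic, Rosa, Enzo, Zane, Dev, Hana, Leo, Nora, Yara, Gus}, |A| = 14.
A ∩ B = {Quinn, Fay, Cara, Bella, Vic, Rosa, Enzo, Zane, Hana, Leo, Nora, Yara}, so |A ∩ B| = 12.
|A ∩ B| = 12, so the statement is true.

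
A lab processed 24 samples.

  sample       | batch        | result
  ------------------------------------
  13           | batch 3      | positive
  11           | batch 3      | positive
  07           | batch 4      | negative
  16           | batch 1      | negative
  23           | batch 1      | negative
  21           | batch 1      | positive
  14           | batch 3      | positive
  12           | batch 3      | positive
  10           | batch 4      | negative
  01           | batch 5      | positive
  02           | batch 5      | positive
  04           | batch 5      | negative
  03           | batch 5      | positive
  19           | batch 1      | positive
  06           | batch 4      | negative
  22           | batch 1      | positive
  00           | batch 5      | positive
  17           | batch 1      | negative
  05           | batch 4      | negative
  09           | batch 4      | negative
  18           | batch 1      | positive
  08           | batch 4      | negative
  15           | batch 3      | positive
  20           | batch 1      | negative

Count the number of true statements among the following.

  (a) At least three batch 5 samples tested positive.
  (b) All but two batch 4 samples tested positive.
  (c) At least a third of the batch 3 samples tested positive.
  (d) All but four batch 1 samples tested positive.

3

(a) batch 5: |A| = 5, |A ∩ B| = 4; needs |A ∩ B| ≥ 3 — true.
(b) batch 4: |A| = 6, |A ∩ B| = 0; needs |A ∖ B| = 2 — false.
(c) batch 3: |A| = 5, |A ∩ B| = 5; needs |A ∩ B| / |A| ≥ 1/3 — true.
(d) batch 1: |A| = 8, |A ∩ B| = 4; needs |A ∖ B| = 4 — true.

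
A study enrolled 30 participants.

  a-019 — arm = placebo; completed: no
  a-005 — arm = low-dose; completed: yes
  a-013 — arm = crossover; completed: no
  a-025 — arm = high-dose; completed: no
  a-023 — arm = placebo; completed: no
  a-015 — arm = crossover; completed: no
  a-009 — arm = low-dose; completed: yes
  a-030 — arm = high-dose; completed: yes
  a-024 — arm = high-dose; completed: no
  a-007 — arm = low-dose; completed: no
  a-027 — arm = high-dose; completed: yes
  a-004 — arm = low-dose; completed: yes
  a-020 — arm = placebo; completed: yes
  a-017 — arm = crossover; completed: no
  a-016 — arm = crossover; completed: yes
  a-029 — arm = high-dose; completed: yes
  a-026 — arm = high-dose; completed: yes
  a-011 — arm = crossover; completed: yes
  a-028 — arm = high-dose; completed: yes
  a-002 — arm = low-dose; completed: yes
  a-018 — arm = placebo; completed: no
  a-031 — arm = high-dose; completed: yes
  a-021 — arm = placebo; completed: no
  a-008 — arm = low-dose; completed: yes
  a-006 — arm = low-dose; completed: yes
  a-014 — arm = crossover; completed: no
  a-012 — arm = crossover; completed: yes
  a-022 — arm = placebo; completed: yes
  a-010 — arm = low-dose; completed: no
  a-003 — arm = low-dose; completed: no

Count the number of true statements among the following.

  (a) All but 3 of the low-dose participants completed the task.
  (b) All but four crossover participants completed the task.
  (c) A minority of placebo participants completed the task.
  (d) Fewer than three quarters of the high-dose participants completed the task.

3

(a) low-dose: |A| = 9, |A ∩ B| = 6; needs |A ∖ B| = 3 — true.
(b) crossover: |A| = 7, |A ∩ B| = 3; needs |A ∖ B| = 4 — true.
(c) placebo: |A| = 6, |A ∩ B| = 2; needs |A ∩ B| < |A ∖ B| — true.
(d) high-dose: |A| = 8, |A ∩ B| = 6; needs |A ∩ B| / |A| < 3/4 — false.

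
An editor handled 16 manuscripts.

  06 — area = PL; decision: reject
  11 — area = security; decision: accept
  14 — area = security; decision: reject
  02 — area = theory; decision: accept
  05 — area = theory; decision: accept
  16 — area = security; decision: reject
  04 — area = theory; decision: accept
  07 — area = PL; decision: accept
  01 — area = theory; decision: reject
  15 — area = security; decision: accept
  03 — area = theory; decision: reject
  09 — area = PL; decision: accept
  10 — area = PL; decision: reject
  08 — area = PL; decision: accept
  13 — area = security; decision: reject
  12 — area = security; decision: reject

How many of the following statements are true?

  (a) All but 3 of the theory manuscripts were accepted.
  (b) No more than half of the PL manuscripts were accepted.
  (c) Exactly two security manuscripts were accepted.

(a) theory: |A| = 5, |A ∩ B| = 3; needs |A ∖ B| = 3 — false.
(b) PL: |A| = 5, |A ∩ B| = 3; needs |A ∩ B| ≤ |A ∖ B| — false.
(c) security: |A| = 6, |A ∩ B| = 2; needs |A ∩ B| = 2 — true.

1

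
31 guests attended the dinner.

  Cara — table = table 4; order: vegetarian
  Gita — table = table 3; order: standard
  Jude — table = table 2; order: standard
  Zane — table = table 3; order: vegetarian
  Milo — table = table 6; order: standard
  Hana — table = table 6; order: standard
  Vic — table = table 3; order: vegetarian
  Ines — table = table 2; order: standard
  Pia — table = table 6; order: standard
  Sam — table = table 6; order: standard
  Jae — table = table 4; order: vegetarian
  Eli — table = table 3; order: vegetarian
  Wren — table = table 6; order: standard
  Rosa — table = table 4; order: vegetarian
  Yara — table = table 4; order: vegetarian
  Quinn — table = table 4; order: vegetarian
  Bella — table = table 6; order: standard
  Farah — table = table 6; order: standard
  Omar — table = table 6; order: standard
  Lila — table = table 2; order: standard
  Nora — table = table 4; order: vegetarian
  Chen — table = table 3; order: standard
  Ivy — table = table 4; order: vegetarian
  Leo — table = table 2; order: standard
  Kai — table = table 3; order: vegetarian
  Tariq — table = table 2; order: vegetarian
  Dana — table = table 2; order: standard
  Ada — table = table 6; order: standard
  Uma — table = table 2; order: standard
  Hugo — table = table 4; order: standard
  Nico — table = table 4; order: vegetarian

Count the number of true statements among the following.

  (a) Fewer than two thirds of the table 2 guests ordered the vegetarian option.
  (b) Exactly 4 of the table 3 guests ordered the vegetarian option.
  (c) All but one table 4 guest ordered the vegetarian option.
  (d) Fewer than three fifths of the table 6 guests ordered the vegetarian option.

(a) table 2: |A| = 7, |A ∩ B| = 1; needs |A ∩ B| / |A| < 2/3 — true.
(b) table 3: |A| = 6, |A ∩ B| = 4; needs |A ∩ B| = 4 — true.
(c) table 4: |A| = 9, |A ∩ B| = 8; needs |A ∖ B| = 1 — true.
(d) table 6: |A| = 9, |A ∩ B| = 0; needs |A ∩ B| / |A| < 3/5 — true.

4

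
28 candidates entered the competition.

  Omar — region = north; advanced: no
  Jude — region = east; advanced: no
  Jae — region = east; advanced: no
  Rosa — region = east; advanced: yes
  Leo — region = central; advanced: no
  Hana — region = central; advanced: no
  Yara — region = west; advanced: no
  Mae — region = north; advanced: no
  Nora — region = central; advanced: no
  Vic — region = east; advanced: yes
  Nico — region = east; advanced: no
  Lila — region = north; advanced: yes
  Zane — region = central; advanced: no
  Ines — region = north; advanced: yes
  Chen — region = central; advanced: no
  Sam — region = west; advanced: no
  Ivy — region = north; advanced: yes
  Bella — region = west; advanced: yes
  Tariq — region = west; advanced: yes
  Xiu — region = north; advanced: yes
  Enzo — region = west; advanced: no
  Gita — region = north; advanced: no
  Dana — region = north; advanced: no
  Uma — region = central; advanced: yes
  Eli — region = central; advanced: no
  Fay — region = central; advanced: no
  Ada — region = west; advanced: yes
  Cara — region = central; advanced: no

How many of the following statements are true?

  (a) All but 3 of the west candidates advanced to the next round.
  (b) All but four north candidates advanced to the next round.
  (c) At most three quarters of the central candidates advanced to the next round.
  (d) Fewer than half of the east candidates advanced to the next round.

(a) west: |A| = 6, |A ∩ B| = 3; needs |A ∖ B| = 3 — true.
(b) north: |A| = 8, |A ∩ B| = 4; needs |A ∖ B| = 4 — true.
(c) central: |A| = 9, |A ∩ B| = 1; needs |A ∩ B| / |A| ≤ 3/4 — true.
(d) east: |A| = 5, |A ∩ B| = 2; needs |A ∩ B| < |A ∖ B| — true.

4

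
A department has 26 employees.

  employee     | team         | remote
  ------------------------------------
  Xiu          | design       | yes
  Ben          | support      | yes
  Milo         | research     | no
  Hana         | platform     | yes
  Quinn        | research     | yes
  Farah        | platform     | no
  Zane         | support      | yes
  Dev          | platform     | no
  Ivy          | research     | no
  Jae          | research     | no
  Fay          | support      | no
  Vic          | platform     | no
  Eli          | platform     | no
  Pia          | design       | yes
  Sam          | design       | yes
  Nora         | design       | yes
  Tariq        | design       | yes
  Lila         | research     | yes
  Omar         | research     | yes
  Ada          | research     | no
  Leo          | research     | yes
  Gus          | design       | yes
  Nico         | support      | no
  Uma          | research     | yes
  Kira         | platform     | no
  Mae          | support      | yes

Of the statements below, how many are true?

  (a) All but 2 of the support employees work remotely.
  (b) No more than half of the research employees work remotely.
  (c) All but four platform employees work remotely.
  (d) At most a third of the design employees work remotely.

(a) support: |A| = 5, |A ∩ B| = 3; needs |A ∖ B| = 2 — true.
(b) research: |A| = 9, |A ∩ B| = 5; needs |A ∩ B| ≤ |A ∖ B| — false.
(c) platform: |A| = 6, |A ∩ B| = 1; needs |A ∖ B| = 4 — false.
(d) design: |A| = 6, |A ∩ B| = 6; needs |A ∩ B| / |A| ≤ 1/3 — false.

1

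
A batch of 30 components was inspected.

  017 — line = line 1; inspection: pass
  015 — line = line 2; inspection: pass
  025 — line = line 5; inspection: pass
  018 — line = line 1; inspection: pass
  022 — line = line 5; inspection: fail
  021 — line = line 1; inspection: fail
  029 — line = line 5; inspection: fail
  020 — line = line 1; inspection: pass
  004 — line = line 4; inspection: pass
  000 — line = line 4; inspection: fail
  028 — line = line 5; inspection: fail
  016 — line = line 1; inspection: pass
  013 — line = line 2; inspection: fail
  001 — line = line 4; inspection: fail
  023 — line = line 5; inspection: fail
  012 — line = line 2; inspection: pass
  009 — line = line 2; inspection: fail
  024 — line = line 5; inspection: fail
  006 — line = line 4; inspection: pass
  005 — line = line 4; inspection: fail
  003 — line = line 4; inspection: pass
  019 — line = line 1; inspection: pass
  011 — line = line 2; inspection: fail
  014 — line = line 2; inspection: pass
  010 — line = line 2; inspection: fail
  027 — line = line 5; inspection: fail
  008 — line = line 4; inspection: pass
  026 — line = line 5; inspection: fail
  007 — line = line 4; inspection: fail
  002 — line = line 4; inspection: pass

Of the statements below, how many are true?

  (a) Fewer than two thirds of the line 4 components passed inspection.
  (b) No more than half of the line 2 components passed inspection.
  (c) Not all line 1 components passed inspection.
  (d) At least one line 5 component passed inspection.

(a) line 4: |A| = 9, |A ∩ B| = 5; needs |A ∩ B| / |A| < 2/3 — true.
(b) line 2: |A| = 7, |A ∩ B| = 3; needs |A ∩ B| ≤ |A ∖ B| — true.
(c) line 1: |A| = 6, |A ∩ B| = 5; needs A ⊄ B (|A ∖ B| ≥ 1) — true.
(d) line 5: |A| = 8, |A ∩ B| = 1; needs A ∩ B ≠ ∅ (|A ∩ B| ≥ 1) — true.

4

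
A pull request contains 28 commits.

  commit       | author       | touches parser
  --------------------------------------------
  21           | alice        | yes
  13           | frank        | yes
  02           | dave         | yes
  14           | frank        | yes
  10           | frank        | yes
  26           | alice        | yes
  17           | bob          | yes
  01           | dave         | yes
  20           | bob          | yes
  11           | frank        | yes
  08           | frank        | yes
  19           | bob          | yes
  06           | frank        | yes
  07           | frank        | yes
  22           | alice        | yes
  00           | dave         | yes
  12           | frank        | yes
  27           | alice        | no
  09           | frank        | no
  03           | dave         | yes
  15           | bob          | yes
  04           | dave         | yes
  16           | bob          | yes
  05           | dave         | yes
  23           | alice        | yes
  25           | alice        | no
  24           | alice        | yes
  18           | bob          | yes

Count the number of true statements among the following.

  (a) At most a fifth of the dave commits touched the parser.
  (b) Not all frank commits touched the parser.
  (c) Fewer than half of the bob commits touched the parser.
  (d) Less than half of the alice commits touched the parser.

1

(a) dave: |A| = 6, |A ∩ B| = 6; needs |A ∩ B| / |A| ≤ 1/5 — false.
(b) frank: |A| = 9, |A ∩ B| = 8; needs A ⊄ B (|A ∖ B| ≥ 1) — true.
(c) bob: |A| = 6, |A ∩ B| = 6; needs |A ∩ B| < |A ∖ B| — false.
(d) alice: |A| = 7, |A ∩ B| = 5; needs |A ∩ B| < |A ∖ B| — false.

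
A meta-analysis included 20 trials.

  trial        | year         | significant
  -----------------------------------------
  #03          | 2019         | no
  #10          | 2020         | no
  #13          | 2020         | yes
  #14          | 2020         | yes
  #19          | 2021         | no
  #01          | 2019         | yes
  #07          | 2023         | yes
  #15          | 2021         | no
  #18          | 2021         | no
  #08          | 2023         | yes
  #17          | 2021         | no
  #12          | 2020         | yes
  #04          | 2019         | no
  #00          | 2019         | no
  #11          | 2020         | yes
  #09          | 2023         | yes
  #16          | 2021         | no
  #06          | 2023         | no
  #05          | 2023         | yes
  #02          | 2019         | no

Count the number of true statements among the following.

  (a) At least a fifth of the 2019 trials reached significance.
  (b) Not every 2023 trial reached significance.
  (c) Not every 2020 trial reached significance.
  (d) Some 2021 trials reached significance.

3

(a) 2019: |A| = 5, |A ∩ B| = 1; needs |A ∩ B| / |A| ≥ 1/5 — true.
(b) 2023: |A| = 5, |A ∩ B| = 4; needs A ⊄ B (|A ∖ B| ≥ 1) — true.
(c) 2020: |A| = 5, |A ∩ B| = 4; needs A ⊄ B (|A ∖ B| ≥ 1) — true.
(d) 2021: |A| = 5, |A ∩ B| = 0; needs A ∩ B ≠ ∅ (|A ∩ B| ≥ 1) — false.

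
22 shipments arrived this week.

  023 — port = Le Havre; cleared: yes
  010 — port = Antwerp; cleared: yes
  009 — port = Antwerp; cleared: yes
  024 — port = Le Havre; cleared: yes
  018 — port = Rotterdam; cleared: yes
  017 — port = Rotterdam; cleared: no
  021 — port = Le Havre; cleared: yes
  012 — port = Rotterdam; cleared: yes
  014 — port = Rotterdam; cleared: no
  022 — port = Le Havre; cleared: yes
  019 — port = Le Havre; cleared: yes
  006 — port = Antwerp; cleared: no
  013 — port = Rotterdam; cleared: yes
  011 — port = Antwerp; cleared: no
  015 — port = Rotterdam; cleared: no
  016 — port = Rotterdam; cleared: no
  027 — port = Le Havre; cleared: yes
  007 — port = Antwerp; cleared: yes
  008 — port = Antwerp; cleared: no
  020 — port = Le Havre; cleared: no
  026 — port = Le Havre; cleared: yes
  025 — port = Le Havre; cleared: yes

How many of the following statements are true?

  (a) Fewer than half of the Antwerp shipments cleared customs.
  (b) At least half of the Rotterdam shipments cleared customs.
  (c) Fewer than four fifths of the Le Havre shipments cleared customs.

(a) Antwerp: |A| = 6, |A ∩ B| = 3; needs |A ∩ B| < |A ∖ B| — false.
(b) Rotterdam: |A| = 7, |A ∩ B| = 3; needs |A ∩ B| ≥ |A ∖ B| — false.
(c) Le Havre: |A| = 9, |A ∩ B| = 8; needs |A ∩ B| / |A| < 4/5 — false.

0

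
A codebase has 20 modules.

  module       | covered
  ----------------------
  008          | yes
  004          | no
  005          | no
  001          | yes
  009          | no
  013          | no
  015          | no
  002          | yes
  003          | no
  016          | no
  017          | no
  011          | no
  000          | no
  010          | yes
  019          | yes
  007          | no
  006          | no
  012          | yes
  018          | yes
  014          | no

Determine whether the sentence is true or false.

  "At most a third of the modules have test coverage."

Truth condition: |A ∩ B| / |A| ≤ 1/3.
|A| = 20, |A ∩ B| = 7, |A ∖ B| = 13.
|A ∩ B|/|A| = 7/20, so the statement is false.

False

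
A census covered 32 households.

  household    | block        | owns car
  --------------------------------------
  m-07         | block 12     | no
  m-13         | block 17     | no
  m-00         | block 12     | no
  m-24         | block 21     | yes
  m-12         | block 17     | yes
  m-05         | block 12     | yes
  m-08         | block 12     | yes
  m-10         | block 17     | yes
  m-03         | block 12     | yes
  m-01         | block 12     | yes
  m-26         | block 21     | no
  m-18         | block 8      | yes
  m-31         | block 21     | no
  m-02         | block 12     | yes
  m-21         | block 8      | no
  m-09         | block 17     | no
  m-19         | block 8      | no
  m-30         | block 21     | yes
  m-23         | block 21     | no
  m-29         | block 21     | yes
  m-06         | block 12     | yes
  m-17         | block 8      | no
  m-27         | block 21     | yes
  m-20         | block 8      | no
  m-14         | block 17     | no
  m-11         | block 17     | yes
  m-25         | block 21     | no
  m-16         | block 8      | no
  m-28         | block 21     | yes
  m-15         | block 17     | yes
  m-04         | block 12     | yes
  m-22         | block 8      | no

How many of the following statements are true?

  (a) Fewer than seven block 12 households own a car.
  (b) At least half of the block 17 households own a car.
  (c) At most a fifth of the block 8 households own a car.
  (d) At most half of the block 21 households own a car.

2

(a) block 12: |A| = 9, |A ∩ B| = 7; needs |A ∩ B| < 7 — false.
(b) block 17: |A| = 7, |A ∩ B| = 4; needs |A ∩ B| ≥ |A ∖ B| — true.
(c) block 8: |A| = 7, |A ∩ B| = 1; needs |A ∩ B| / |A| ≤ 1/5 — true.
(d) block 21: |A| = 9, |A ∩ B| = 5; needs |A ∩ B| ≤ |A ∖ B| — false.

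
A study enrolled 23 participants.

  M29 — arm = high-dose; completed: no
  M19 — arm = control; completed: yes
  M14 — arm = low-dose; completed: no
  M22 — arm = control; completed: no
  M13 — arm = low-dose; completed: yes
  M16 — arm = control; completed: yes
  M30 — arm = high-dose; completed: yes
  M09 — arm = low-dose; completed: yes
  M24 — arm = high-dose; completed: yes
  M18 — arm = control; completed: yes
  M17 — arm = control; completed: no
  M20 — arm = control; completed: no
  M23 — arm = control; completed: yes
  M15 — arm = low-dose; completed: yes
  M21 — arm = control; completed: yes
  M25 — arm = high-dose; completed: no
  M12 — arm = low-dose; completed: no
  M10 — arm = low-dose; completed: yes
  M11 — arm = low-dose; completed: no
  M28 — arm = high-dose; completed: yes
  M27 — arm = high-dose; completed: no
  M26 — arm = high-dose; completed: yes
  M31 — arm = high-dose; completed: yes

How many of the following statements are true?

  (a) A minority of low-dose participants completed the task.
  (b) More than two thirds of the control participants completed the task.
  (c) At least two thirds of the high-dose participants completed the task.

(a) low-dose: |A| = 7, |A ∩ B| = 4; needs |A ∩ B| < |A ∖ B| — false.
(b) control: |A| = 8, |A ∩ B| = 5; needs |A ∩ B| / |A| > 2/3 — false.
(c) high-dose: |A| = 8, |A ∩ B| = 5; needs |A ∩ B| / |A| ≥ 2/3 — false.

0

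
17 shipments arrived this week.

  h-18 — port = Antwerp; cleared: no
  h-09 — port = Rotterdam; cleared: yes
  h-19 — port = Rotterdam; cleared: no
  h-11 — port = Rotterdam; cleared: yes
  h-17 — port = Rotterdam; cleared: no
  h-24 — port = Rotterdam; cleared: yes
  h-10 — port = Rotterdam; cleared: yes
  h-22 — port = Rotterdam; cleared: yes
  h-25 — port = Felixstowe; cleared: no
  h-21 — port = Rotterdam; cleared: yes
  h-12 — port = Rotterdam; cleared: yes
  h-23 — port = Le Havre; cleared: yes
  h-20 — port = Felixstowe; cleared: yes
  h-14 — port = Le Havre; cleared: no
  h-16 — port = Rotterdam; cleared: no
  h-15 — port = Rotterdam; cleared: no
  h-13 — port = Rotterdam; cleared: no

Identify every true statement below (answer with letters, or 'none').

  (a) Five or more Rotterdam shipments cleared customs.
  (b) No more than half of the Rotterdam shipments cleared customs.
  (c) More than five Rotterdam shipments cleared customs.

(a), (c)

|A| = 12, |A ∩ B| = 7, |A ∖ B| = 5.
(a) |A ∩ B| ≥ 5: holds.
(b) |A ∩ B| ≤ |A ∖ B|: fails.
(c) |A ∩ B| > 5: holds.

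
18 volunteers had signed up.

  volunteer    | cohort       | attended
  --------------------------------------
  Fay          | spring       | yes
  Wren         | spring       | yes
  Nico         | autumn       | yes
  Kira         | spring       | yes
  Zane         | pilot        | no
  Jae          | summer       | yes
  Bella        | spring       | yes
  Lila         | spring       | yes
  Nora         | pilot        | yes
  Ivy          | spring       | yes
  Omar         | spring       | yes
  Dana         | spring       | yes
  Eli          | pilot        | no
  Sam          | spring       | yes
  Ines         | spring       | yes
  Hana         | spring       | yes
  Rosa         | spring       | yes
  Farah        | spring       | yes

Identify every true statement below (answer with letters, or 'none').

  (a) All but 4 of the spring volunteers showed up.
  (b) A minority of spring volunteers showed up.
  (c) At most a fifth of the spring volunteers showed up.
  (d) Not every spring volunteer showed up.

|A| = 13, |A ∩ B| = 13, |A ∖ B| = 0.
(a) |A ∖ B| = 4: fails.
(b) |A ∩ B| < |A ∖ B|: fails.
(c) |A ∩ B| / |A| ≤ 1/5: fails.
(d) A ⊄ B (|A ∖ B| ≥ 1): fails.

none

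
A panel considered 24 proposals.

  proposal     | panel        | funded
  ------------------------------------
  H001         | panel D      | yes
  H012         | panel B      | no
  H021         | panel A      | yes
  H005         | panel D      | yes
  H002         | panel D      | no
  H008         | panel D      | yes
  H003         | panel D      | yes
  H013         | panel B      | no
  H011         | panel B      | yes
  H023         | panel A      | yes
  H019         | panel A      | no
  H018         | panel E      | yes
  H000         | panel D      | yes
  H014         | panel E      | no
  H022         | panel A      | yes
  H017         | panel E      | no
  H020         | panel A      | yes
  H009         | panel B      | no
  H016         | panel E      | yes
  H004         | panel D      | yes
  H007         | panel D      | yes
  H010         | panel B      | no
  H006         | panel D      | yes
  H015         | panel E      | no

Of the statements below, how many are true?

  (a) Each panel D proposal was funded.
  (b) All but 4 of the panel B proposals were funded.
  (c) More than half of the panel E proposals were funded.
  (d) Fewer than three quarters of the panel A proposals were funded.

1

(a) panel D: |A| = 9, |A ∩ B| = 8; needs A ⊆ B, i.e. every element of A is in B (|A ∖ B| = 0) — false.
(b) panel B: |A| = 5, |A ∩ B| = 1; needs |A ∖ B| = 4 — true.
(c) panel E: |A| = 5, |A ∩ B| = 2; needs |A ∩ B| > |A ∖ B| — false.
(d) panel A: |A| = 5, |A ∩ B| = 4; needs |A ∩ B| / |A| < 3/4 — false.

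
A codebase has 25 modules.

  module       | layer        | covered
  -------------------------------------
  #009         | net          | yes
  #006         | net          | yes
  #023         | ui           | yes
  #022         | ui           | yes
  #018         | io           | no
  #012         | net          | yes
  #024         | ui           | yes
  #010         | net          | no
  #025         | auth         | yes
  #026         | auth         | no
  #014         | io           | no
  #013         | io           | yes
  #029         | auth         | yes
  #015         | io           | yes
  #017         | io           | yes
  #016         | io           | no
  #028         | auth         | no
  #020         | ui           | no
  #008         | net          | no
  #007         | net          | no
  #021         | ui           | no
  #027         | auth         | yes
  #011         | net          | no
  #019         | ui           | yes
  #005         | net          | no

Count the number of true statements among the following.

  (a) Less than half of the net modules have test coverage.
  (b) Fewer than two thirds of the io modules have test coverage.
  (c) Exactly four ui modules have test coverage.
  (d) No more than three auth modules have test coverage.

4

(a) net: |A| = 8, |A ∩ B| = 3; needs |A ∩ B| < |A ∖ B| — true.
(b) io: |A| = 6, |A ∩ B| = 3; needs |A ∩ B| / |A| < 2/3 — true.
(c) ui: |A| = 6, |A ∩ B| = 4; needs |A ∩ B| = 4 — true.
(d) auth: |A| = 5, |A ∩ B| = 3; needs |A ∩ B| ≤ 3 — true.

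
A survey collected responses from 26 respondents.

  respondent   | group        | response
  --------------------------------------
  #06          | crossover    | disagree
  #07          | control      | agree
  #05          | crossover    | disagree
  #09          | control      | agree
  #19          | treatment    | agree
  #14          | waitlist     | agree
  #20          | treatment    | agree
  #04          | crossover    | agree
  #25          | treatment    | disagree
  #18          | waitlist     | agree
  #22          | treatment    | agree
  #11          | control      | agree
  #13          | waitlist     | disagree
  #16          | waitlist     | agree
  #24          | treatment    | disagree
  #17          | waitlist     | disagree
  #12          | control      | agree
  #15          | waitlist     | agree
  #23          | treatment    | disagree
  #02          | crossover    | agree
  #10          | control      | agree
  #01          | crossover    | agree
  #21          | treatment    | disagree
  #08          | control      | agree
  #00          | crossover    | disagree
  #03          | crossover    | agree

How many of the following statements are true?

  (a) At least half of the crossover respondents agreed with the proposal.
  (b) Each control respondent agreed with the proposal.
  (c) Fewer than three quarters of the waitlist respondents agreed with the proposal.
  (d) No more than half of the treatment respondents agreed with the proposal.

4

(a) crossover: |A| = 7, |A ∩ B| = 4; needs |A ∩ B| ≥ |A ∖ B| — true.
(b) control: |A| = 6, |A ∩ B| = 6; needs A ⊆ B, i.e. every element of A is in B (|A ∖ B| = 0) — true.
(c) waitlist: |A| = 6, |A ∩ B| = 4; needs |A ∩ B| / |A| < 3/4 — true.
(d) treatment: |A| = 7, |A ∩ B| = 3; needs |A ∩ B| ≤ |A ∖ B| — true.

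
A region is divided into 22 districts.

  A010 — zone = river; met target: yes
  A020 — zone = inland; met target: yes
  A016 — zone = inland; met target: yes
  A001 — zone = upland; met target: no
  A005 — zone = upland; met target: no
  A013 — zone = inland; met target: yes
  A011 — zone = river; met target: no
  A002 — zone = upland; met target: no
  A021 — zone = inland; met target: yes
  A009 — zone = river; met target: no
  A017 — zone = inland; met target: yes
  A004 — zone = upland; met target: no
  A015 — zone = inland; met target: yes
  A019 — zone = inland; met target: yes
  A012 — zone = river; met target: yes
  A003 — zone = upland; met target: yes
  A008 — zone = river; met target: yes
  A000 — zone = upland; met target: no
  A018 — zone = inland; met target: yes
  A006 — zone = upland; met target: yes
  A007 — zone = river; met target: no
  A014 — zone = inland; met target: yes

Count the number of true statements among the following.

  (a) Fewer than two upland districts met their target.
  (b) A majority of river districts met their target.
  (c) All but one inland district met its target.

(a) upland: |A| = 7, |A ∩ B| = 2; needs |A ∩ B| < 2 — false.
(b) river: |A| = 6, |A ∩ B| = 3; needs |A ∩ B| > |A ∖ B| — false.
(c) inland: |A| = 9, |A ∩ B| = 9; needs |A ∖ B| = 1 — false.

0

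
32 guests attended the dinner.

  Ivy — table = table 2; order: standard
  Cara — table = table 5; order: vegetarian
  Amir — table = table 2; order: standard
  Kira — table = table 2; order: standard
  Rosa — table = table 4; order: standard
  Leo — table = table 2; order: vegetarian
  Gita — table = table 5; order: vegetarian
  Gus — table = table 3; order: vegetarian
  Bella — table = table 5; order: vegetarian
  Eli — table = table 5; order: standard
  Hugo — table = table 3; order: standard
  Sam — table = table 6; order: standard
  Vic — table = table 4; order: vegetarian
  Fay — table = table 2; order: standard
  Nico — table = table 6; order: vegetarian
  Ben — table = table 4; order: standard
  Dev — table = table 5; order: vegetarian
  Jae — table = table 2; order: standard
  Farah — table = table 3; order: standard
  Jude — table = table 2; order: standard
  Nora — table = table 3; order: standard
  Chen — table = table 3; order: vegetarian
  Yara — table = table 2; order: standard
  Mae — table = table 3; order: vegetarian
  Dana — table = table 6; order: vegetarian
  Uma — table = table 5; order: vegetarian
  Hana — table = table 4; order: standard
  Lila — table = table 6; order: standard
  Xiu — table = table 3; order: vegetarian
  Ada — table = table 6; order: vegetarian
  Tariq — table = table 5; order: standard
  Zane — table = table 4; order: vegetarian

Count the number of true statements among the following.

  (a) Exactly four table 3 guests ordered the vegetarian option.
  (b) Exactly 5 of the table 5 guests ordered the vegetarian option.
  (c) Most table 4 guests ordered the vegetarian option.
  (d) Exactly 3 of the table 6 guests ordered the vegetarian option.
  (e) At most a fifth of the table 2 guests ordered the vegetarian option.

(a) table 3: |A| = 7, |A ∩ B| = 4; needs |A ∩ B| = 4 — true.
(b) table 5: |A| = 7, |A ∩ B| = 5; needs |A ∩ B| = 5 — true.
(c) table 4: |A| = 5, |A ∩ B| = 2; needs |A ∩ B| > |A ∖ B| — false.
(d) table 6: |A| = 5, |A ∩ B| = 3; needs |A ∩ B| = 3 — true.
(e) table 2: |A| = 8, |A ∩ B| = 1; needs |A ∩ B| / |A| ≤ 1/5 — true.

4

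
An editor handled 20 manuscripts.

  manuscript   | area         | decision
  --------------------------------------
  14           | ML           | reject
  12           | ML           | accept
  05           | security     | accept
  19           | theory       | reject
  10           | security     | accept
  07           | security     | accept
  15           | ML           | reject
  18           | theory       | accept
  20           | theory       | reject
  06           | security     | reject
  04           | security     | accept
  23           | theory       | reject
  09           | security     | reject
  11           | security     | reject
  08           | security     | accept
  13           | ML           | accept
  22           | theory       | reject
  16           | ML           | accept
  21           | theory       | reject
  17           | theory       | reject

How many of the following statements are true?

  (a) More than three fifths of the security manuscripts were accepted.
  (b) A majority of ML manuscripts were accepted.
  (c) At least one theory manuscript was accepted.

3

(a) security: |A| = 8, |A ∩ B| = 5; needs |A ∩ B| / |A| > 3/5 — true.
(b) ML: |A| = 5, |A ∩ B| = 3; needs |A ∩ B| > |A ∖ B| — true.
(c) theory: |A| = 7, |A ∩ B| = 1; needs A ∩ B ≠ ∅ (|A ∩ B| ≥ 1) — true.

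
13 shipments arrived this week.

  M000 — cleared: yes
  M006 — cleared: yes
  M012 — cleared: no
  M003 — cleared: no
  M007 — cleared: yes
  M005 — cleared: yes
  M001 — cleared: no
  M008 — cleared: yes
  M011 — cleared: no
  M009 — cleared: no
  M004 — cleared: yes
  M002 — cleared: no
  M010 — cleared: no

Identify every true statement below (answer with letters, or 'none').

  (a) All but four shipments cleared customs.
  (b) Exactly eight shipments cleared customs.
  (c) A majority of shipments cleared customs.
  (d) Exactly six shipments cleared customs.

(d)

|A| = 13, |A ∩ B| = 6, |A ∖ B| = 7.
(a) |A ∖ B| = 4: fails.
(b) |A ∩ B| = 8: fails.
(c) |A ∩ B| > |A ∖ B|: fails.
(d) |A ∩ B| = 6: holds.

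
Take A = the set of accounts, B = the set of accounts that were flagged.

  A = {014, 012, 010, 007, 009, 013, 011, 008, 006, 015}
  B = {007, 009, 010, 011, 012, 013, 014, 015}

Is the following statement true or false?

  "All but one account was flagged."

False

The determiner here denotes the relation: |A ∖ B| = 1.
A (the restrictor) = {014, 012, 010, 007, 009, 013, 011, 008, 006, 015}, |A| = 10.
A ∖ B = {008, 006}, so |A ∖ B| = 2.
|A ∖ B| = 2, so the statement is false.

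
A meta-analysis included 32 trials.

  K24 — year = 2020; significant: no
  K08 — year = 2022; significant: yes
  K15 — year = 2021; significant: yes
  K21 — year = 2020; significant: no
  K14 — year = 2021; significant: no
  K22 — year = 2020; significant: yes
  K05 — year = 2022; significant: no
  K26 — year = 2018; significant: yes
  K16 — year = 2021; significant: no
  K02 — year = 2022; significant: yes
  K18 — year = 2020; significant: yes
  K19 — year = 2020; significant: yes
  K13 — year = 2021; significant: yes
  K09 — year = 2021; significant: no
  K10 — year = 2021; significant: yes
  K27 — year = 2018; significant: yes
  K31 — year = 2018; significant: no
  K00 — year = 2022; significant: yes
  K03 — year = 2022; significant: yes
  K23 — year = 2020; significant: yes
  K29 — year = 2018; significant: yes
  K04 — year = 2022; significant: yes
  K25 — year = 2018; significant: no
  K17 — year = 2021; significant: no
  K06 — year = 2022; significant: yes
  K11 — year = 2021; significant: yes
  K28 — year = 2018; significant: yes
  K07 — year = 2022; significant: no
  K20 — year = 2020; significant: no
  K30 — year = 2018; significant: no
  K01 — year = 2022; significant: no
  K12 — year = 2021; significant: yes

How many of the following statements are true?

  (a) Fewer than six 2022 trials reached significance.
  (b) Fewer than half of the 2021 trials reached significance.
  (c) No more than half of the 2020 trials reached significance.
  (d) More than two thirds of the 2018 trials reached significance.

0

(a) 2022: |A| = 9, |A ∩ B| = 6; needs |A ∩ B| < 6 — false.
(b) 2021: |A| = 9, |A ∩ B| = 5; needs |A ∩ B| < |A ∖ B| — false.
(c) 2020: |A| = 7, |A ∩ B| = 4; needs |A ∩ B| ≤ |A ∖ B| — false.
(d) 2018: |A| = 7, |A ∩ B| = 4; needs |A ∩ B| / |A| > 2/3 — false.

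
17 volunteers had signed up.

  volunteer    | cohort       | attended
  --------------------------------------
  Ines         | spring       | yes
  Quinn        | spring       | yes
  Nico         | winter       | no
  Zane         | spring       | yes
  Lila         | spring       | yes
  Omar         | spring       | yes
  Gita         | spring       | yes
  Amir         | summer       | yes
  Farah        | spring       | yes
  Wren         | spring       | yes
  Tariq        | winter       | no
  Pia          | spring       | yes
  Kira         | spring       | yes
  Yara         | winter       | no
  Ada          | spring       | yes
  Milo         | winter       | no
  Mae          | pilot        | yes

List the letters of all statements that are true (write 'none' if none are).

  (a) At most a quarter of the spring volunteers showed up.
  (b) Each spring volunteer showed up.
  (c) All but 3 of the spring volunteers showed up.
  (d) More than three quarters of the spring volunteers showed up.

(b), (d)

|A| = 11, |A ∩ B| = 11, |A ∖ B| = 0.
(a) |A ∩ B| / |A| ≤ 1/4: fails.
(b) A ⊆ B, i.e. every element of A is in B (|A ∖ B| = 0): holds.
(c) |A ∖ B| = 3: fails.
(d) |A ∩ B| / |A| > 3/4: holds.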